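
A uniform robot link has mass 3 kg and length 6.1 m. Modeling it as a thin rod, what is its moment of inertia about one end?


I = (1/3) * m * L^2
= (1/3) * 3 * 6.1^2
= 0.333333 * 3 * 37.21
= 37.21 kg*m^2


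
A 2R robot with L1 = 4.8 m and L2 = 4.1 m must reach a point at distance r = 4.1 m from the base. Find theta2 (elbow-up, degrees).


cos(theta2) = (r^2 - L1^2 - L2^2) / (2*L1*L2)
cos(theta2) = (16.81 - 23.04 - 16.81) / 39.36
cos(theta2) = -0.585366
theta2 = 125.8288 degrees


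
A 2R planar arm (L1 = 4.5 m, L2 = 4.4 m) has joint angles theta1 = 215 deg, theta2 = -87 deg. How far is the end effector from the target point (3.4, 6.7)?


End effector via forward kinematics:
x = L1*cos(t1) + L2*cos(t1+t2) = -6.3951
y = L1*sin(t1) + L2*sin(t1+t2) = 0.8862
Distance to target:
d = sqrt((3.4 - -6.3951)^2 + (6.7 - 0.8862)^2)
= sqrt(95.9439 + 33.8008)
= 11.3906 m


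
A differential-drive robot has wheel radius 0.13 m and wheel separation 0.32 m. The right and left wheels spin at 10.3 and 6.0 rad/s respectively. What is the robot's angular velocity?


vR = r*wR = 0.13*10.3 = 1.339 m/s
vL = r*wL = 0.13*6.0 = 0.78 m/s
v = (vR+vL)/2 = 1.0595 m/s
omega = (vR-vL)/L = 1.7469 rad/s
angular velocity = 1.7469 rad/s


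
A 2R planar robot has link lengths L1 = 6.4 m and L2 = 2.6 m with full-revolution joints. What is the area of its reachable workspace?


r_max = L1 + L2 = 9.0 m
r_min = |L1 - L2| = 3.8 m
Area = pi*(r_max^2 - r_min^2)
= pi*(81.0 - 14.44)
= pi * 66.56
= 209.1044 m^2


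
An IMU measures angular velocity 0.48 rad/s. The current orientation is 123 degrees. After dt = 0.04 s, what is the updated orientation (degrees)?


delta_theta = w * dt = 0.48 * 0.04 = 0.0192 rad
= 1.1001 deg
theta_new = 123 + 1.1001 = 124.1001 deg


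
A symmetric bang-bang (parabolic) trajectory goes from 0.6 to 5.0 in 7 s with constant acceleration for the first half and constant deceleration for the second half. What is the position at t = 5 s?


Symmetric rest-to-rest: each phase covers (pf-p0)/2 in time T/2. 0.5*a*(T/2)^2 = (pf-p0)/2 => a = 4*(pf-p0)/T^2
a = 4*(5.0-0.6)/7^2 = 0.3592
t = 5 is in the deceleration phase (t > T/2).
p = pf - 0.5*a*(T-t)^2 = 5.0 - 0.5*0.3592*2^2
= 4.2816


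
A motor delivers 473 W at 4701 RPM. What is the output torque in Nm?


omega = 4701 * 2*pi/60 = 492.2876 rad/s
tau = P / omega = 473 / 492.2876
= 0.9608 Nm


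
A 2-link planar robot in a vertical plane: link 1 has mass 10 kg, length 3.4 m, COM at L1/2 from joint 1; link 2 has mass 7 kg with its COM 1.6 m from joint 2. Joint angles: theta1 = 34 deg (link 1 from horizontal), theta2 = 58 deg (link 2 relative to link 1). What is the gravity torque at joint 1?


Horizontal distance from joint 1 to link-1 COM:
  x_c1 = (L1/2)*cos(t1) = 1.7 * 0.829 = 1.4094 m
Horizontal distance from joint 1 to link-2 COM:
  x_c2 = L1*cos(t1) + Lc2*cos(t1+t2)
       = 3.4*0.829 + 1.6*-0.0349 = 2.7629 m
tau1 = m1*g*x_c1 + m2*g*x_c2
     = 10*9.81*1.4094 + 7*9.81*2.7629
     = 138.2586 + 189.7276
     = 327.9862 Nm


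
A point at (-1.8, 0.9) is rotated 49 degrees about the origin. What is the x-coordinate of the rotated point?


x' = x*cos(theta) - y*sin(theta)
cos(49 deg) = 0.6561, sin(49 deg) = 0.7547
x' = -1.8 * 0.6561 - 0.9 * 0.7547
= -1.1809 - 0.6792
= -1.8601


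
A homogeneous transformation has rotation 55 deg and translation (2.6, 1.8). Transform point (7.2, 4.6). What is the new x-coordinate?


x' = cos(theta)*px - sin(theta)*py + tx
= 0.5736*7.2 - 0.8192*4.6 + 2.6
= 2.9617


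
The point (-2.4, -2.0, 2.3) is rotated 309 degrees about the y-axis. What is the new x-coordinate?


Rotation about y-axis: x' = x*cos(theta) + z*sin(theta)
= -2.4 * 0.6293 + 2.3 * -0.7771
= -3.2978


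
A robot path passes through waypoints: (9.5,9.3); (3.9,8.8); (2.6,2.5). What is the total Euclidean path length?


Segment lengths:
  seg1 = sqrt((-5.6)^2 + (-0.5)^2) = 5.6223
  seg2 = sqrt((-1.3)^2 + (-6.3)^2) = 6.4327
Total = 12.055


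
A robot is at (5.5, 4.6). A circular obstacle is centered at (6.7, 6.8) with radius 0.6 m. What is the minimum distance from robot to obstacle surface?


center_dist = sqrt((5.5-6.7)^2 + (4.6-6.8)^2)
= sqrt(1.44 + 4.84)
= 2.506
min_dist = center_dist - radius = 2.506 - 0.6 = 1.906 m


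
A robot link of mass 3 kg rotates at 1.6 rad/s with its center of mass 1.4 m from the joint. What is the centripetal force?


F = m * omega^2 * r
= 3 * 1.6^2 * 1.4
= 3 * 2.56 * 1.4
= 10.752 N


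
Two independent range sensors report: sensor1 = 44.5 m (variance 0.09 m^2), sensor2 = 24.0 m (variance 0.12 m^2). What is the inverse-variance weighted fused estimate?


w1 = (1/var1) / (1/var1 + 1/var2)
   = 11.1111 / (11.1111 + 8.3333) = 0.5714
w2 = 1 - w1 = 0.4286
fused = w1*s1 + w2*s2 = 25.4286 + 10.2857
= 35.7143 m


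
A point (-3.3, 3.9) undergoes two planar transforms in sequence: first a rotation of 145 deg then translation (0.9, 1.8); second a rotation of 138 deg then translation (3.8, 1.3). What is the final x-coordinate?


After transform 1:
x1 = cos(145)*-3.3 - sin(145)*3.9 + 0.9 = 1.3663
y1 = sin(145)*-3.3 + cos(145)*3.9 + 1.8 = -3.2875
After transform 2:
x2 = cos(138)*1.3663 - sin(138)*-3.2875 + 3.8
= 4.9844


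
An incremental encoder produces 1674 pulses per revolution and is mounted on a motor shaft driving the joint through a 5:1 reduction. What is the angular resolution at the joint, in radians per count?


counts per rev = 1674
effective counts at joint = 1674 * 5 = 8370
resolution = 2*pi / 8370
= 7.5068e-04 rad/count


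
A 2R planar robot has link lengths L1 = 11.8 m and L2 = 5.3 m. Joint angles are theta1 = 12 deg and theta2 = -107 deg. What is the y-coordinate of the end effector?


Convert angles to radians: theta1 = 0.2094, theta2 = -1.8675
y = L1*sin(theta1) + L2*sin(theta1+theta2)
y = 2.4534 + -5.2798
y = -2.8265


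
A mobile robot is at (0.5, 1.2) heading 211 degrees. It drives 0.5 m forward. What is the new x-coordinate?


x_new = x0 + d*cos(theta)
= 0.5 + 0.5*cos(211)
= 0.5 + -0.4286
= 0.0714


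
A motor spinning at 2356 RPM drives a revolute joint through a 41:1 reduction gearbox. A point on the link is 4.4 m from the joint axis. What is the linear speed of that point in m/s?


omega_motor = 2356 * 2*pi/60 = 246.7197 rad/s
omega_joint = omega_motor / 41 = 6.0176 rad/s
v = omega_joint * r = 6.0176 * 4.4
= 26.4772 m/s


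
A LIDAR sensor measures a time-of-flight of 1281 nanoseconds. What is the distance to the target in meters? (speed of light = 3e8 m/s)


tof = 1281 ns = 1.281e-06 s
dist = c * tof / 2
= 3e8 * 1.281e-06 / 2
= 192.15 m


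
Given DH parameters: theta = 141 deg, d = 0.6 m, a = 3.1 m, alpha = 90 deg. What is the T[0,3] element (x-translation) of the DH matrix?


T[0,3] = a * cos(theta)
= 3.1 * cos(141 deg)
= 3.1 * -0.7771
= -2.4092


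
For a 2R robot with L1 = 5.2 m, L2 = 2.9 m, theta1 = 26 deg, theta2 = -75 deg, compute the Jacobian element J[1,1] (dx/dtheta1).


J[1,1] = -L1*sin(t1) - L2*sin(t1+t2)
= -5.2*sin(26) - 2.9*sin(-49)
= -0.0909


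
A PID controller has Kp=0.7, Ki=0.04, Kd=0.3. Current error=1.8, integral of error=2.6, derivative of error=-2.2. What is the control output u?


u = Kp*e + Ki*int(e) + Kd*de/dt
= 0.7*1.8 + 0.04*2.6 + 0.3*(-2.2)
= 1.26 + 0.104 + -0.66
= 0.704


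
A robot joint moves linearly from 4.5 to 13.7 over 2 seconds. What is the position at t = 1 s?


s = t/T = 1/2 = 0.5
p(t) = p0 + (pf-p0)*s
= 4.5 + (13.7 - 4.5) * 0.5
= 9.1


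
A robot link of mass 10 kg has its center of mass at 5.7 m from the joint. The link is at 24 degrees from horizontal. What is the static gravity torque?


tau = m*g*L*cos(angle)
= 10 * 9.81 * 5.7 * cos(24 deg)
= 10 * 9.81 * 5.7 * 0.9135
= 510.8272 Nm


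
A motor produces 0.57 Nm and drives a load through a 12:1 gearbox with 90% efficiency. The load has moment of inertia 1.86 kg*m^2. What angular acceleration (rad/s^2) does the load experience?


tau_out = tau_motor * N * eta
= 0.57 * 12 * 0.9 = 6.156 Nm
alpha = tau_out / I = 6.156 / 1.86
= 3.3097 rad/s^2


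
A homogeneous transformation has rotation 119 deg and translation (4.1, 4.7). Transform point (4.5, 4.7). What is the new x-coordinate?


x' = cos(theta)*px - sin(theta)*py + tx
= -0.4848*4.5 - 0.8746*4.7 + 4.1
= -2.1924


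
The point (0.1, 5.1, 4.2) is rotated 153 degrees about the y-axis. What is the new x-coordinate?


Rotation about y-axis: x' = x*cos(theta) + z*sin(theta)
= 0.1 * -0.891 + 4.2 * 0.454
= 1.8177


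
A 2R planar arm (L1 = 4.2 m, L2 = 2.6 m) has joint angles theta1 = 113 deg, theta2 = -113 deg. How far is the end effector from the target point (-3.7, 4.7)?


End effector via forward kinematics:
x = L1*cos(t1) + L2*cos(t1+t2) = 0.9589
y = L1*sin(t1) + L2*sin(t1+t2) = 3.8661
Distance to target:
d = sqrt((-3.7 - 0.9589)^2 + (4.7 - 3.8661)^2)
= sqrt(21.7056 + 0.6954)
= 4.733 m


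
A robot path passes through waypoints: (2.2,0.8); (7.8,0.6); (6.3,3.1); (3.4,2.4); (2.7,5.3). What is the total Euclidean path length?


Segment lengths:
  seg1 = sqrt((5.6)^2 + (-0.2)^2) = 5.6036
  seg2 = sqrt((-1.5)^2 + (2.5)^2) = 2.9155
  seg3 = sqrt((-2.9)^2 + (-0.7)^2) = 2.9833
  seg4 = sqrt((-0.7)^2 + (2.9)^2) = 2.9833
Total = 14.4856


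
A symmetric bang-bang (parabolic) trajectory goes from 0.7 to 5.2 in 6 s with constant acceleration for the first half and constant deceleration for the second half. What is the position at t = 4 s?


Symmetric rest-to-rest: each phase covers (pf-p0)/2 in time T/2. 0.5*a*(T/2)^2 = (pf-p0)/2 => a = 4*(pf-p0)/T^2
a = 4*(5.2-0.7)/6^2 = 0.5
t = 4 is in the deceleration phase (t > T/2).
p = pf - 0.5*a*(T-t)^2 = 5.2 - 0.5*0.5*2^2
= 4.2


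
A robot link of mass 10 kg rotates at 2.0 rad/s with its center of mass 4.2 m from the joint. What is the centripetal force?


F = m * omega^2 * r
= 10 * 2.0^2 * 4.2
= 10 * 4.0 * 4.2
= 168.0 N


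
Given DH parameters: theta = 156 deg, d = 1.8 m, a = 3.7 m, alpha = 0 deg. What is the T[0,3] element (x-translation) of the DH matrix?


T[0,3] = a * cos(theta)
= 3.7 * cos(156 deg)
= 3.7 * -0.9135
= -3.3801


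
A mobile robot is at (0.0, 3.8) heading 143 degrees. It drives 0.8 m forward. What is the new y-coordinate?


y_new = y0 + d*sin(theta)
= 3.8 + 0.8*sin(143)
= 3.8 + 0.4815
= 4.2815


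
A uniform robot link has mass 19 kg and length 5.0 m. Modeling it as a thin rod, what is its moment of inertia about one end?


I = (1/3) * m * L^2
= (1/3) * 19 * 5.0^2
= 0.333333 * 19 * 25.0
= 158.3333 kg*m^2


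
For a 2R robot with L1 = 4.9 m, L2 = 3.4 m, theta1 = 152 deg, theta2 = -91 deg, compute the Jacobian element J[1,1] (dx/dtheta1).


J[1,1] = -L1*sin(t1) - L2*sin(t1+t2)
= -4.9*sin(152) - 3.4*sin(61)
= -5.2741


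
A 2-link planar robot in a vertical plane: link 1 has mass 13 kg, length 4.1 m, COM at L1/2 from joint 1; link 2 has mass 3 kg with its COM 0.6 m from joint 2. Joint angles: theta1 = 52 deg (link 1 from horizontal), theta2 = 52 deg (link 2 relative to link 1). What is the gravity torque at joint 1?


Horizontal distance from joint 1 to link-1 COM:
  x_c1 = (L1/2)*cos(t1) = 2.05 * 0.6157 = 1.2621 m
Horizontal distance from joint 1 to link-2 COM:
  x_c2 = L1*cos(t1) + Lc2*cos(t1+t2)
       = 4.1*0.6157 + 0.6*-0.2419 = 2.3791 m
tau1 = m1*g*x_c1 + m2*g*x_c2
     = 13*9.81*1.2621 + 3*9.81*2.3791
     = 160.9564 + 70.0157
     = 230.9721 Nm


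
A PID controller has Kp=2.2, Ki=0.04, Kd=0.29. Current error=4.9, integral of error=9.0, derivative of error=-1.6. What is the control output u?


u = Kp*e + Ki*int(e) + Kd*de/dt
= 2.2*4.9 + 0.04*9.0 + 0.29*(-1.6)
= 10.78 + 0.36 + -0.464
= 10.676


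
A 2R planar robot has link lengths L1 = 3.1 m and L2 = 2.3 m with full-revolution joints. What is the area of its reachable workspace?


r_max = L1 + L2 = 5.4 m
r_min = |L1 - L2| = 0.8 m
Area = pi*(r_max^2 - r_min^2)
= pi*(29.16 - 0.64)
= pi * 28.52
= 89.5982 m^2


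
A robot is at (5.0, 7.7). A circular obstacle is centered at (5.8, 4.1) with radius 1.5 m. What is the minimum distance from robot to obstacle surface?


center_dist = sqrt((5.0-5.8)^2 + (7.7-4.1)^2)
= sqrt(0.64 + 12.96)
= 3.6878
min_dist = center_dist - radius = 3.6878 - 1.5 = 2.1878 m


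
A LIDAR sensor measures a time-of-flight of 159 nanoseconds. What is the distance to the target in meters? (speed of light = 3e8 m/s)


tof = 159 ns = 1.59e-07 s
dist = c * tof / 2
= 3e8 * 1.59e-07 / 2
= 23.85 m


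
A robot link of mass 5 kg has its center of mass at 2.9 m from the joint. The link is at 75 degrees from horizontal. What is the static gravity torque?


tau = m*g*L*cos(angle)
= 5 * 9.81 * 2.9 * cos(75 deg)
= 5 * 9.81 * 2.9 * 0.2588
= 36.8157 Nm


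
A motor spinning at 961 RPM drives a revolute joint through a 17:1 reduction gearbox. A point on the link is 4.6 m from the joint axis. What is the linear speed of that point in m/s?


omega_motor = 961 * 2*pi/60 = 100.6357 rad/s
omega_joint = omega_motor / 17 = 5.9197 rad/s
v = omega_joint * r = 5.9197 * 4.6
= 27.2308 m/s


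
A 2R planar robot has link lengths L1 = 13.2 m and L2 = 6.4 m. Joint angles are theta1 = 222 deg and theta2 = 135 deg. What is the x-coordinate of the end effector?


Convert angles to radians: theta1 = 3.8746, theta2 = 2.3562
x = L1*cos(theta1) + L2*cos(theta1+theta2)
x = -9.8095 + 6.3912
x = -3.4183


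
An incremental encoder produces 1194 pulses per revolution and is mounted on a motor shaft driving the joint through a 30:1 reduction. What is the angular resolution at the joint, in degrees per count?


counts per rev = 1194
effective counts at joint = 1194 * 30 = 35820
resolution = 360 / 35820
= 0.0101 deg/count


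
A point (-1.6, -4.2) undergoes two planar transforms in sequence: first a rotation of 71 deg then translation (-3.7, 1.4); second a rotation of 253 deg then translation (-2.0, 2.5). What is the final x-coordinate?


After transform 1:
x1 = cos(71)*-1.6 - sin(71)*-4.2 + -3.7 = -0.2497
y1 = sin(71)*-1.6 + cos(71)*-4.2 + 1.4 = -1.4802
After transform 2:
x2 = cos(253)*-0.2497 - sin(253)*-1.4802 + -2.0
= -3.3425


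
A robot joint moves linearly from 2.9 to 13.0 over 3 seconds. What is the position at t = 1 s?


s = t/T = 1/3 = 0.3333
p(t) = p0 + (pf-p0)*s
= 2.9 + (13.0 - 2.9) * 0.3333
= 6.2667


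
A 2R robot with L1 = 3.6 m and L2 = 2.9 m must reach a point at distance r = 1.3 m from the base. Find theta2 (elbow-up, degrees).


cos(theta2) = (r^2 - L1^2 - L2^2) / (2*L1*L2)
cos(theta2) = (1.69 - 12.96 - 8.41) / 20.88
cos(theta2) = -0.942529
theta2 = 160.4807 degrees


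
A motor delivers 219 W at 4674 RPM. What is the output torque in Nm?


omega = 4674 * 2*pi/60 = 489.4601 rad/s
tau = P / omega = 219 / 489.4601
= 0.4474 Nm


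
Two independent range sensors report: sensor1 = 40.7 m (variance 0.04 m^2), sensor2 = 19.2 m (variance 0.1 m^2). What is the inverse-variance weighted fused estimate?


w1 = (1/var1) / (1/var1 + 1/var2)
   = 25.0 / (25.0 + 10.0) = 0.7143
w2 = 1 - w1 = 0.2857
fused = w1*s1 + w2*s2 = 29.0714 + 5.4857
= 34.5571 m


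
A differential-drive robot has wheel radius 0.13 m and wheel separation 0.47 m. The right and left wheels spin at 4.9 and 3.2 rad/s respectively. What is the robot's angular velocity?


vR = r*wR = 0.13*4.9 = 0.637 m/s
vL = r*wL = 0.13*3.2 = 0.416 m/s
v = (vR+vL)/2 = 0.5265 m/s
omega = (vR-vL)/L = 0.4702 rad/s
angular velocity = 0.4702 rad/s


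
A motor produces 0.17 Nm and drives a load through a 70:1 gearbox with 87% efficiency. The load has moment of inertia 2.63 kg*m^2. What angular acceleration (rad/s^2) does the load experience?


tau_out = tau_motor * N * eta
= 0.17 * 70 * 0.87 = 10.353 Nm
alpha = tau_out / I = 10.353 / 2.63
= 3.9365 rad/s^2


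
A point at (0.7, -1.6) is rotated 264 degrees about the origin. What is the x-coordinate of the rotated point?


x' = x*cos(theta) - y*sin(theta)
cos(264 deg) = -0.1045, sin(264 deg) = -0.9945
x' = 0.7 * -0.1045 - -1.6 * -0.9945
= -0.0732 - 1.5912
= -1.6644


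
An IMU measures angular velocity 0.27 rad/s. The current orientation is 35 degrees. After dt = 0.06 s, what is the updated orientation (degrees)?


delta_theta = w * dt = 0.27 * 0.06 = 0.0162 rad
= 0.9282 deg
theta_new = 35 + 0.9282 = 35.9282 deg


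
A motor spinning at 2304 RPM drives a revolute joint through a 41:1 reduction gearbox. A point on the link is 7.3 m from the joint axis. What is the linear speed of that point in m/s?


omega_motor = 2304 * 2*pi/60 = 241.2743 rad/s
omega_joint = omega_motor / 41 = 5.8847 rad/s
v = omega_joint * r = 5.8847 * 7.3
= 42.9586 m/s


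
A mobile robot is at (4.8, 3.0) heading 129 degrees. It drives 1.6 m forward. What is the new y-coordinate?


y_new = y0 + d*sin(theta)
= 3.0 + 1.6*sin(129)
= 3.0 + 1.2434
= 4.2434


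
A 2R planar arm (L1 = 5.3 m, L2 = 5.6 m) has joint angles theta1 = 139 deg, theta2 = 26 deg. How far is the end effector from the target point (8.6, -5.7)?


End effector via forward kinematics:
x = L1*cos(t1) + L2*cos(t1+t2) = -9.4091
y = L1*sin(t1) + L2*sin(t1+t2) = 4.9265
Distance to target:
d = sqrt((8.6 - -9.4091)^2 + (-5.7 - 4.9265)^2)
= sqrt(324.3293 + 112.9225)
= 20.9106 m


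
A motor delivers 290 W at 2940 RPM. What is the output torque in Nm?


omega = 2940 * 2*pi/60 = 307.8761 rad/s
tau = P / omega = 290 / 307.8761
= 0.9419 Nm


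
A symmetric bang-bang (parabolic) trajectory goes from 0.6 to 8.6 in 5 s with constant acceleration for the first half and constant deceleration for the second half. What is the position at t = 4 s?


Symmetric rest-to-rest: each phase covers (pf-p0)/2 in time T/2. 0.5*a*(T/2)^2 = (pf-p0)/2 => a = 4*(pf-p0)/T^2
a = 4*(8.6-0.6)/5^2 = 1.28
t = 4 is in the deceleration phase (t > T/2).
p = pf - 0.5*a*(T-t)^2 = 8.6 - 0.5*1.28*1^2
= 7.96


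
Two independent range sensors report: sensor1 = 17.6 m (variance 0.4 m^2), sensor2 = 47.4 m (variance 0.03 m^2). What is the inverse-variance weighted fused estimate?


w1 = (1/var1) / (1/var1 + 1/var2)
   = 2.5 / (2.5 + 33.3333) = 0.0698
w2 = 1 - w1 = 0.9302
fused = w1*s1 + w2*s2 = 1.2279 + 44.093
= 45.3209 m


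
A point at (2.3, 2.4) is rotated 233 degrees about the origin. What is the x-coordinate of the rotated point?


x' = x*cos(theta) - y*sin(theta)
cos(233 deg) = -0.6018, sin(233 deg) = -0.7986
x' = 2.3 * -0.6018 - 2.4 * -0.7986
= -1.3842 - -1.9167
= 0.5326


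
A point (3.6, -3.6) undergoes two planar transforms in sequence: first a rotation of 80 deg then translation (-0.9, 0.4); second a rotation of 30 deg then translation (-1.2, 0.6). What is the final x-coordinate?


After transform 1:
x1 = cos(80)*3.6 - sin(80)*-3.6 + -0.9 = 3.2704
y1 = sin(80)*3.6 + cos(80)*-3.6 + 0.4 = 3.3202
After transform 2:
x2 = cos(30)*3.2704 - sin(30)*3.3202 + -1.2
= -0.0278


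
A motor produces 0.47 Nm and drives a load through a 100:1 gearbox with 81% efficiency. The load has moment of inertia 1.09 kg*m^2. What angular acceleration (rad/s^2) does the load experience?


tau_out = tau_motor * N * eta
= 0.47 * 100 * 0.81 = 38.07 Nm
alpha = tau_out / I = 38.07 / 1.09
= 34.9266 rad/s^2


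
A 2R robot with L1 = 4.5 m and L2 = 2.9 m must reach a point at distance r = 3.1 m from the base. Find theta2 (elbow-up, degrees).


cos(theta2) = (r^2 - L1^2 - L2^2) / (2*L1*L2)
cos(theta2) = (9.61 - 20.25 - 8.41) / 26.1
cos(theta2) = -0.729885
theta2 = 136.8768 degrees


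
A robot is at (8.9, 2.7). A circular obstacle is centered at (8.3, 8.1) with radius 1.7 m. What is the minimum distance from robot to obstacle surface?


center_dist = sqrt((8.9-8.3)^2 + (2.7-8.1)^2)
= sqrt(0.36 + 29.16)
= 5.4332
min_dist = center_dist - radius = 5.4332 - 1.7 = 3.7332 m


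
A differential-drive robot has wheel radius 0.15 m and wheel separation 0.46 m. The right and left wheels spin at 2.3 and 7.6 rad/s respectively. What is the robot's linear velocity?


vR = r*wR = 0.15*2.3 = 0.345 m/s
vL = r*wL = 0.15*7.6 = 1.14 m/s
v = (vR+vL)/2 = 0.7425 m/s
omega = (vR-vL)/L = -1.7283 rad/s
linear velocity = 0.7425 m/s


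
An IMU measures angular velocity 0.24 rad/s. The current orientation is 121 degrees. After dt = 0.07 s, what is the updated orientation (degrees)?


delta_theta = w * dt = 0.24 * 0.07 = 0.0168 rad
= 0.9626 deg
theta_new = 121 + 0.9626 = 121.9626 deg


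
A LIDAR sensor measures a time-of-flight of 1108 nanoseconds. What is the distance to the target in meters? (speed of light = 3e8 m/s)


tof = 1108 ns = 1.108e-06 s
dist = c * tof / 2
= 3e8 * 1.108e-06 / 2
= 166.2 m


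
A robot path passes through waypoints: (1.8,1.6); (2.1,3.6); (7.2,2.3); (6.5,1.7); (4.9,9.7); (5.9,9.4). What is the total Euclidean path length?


Segment lengths:
  seg1 = sqrt((0.3)^2 + (2.0)^2) = 2.0224
  seg2 = sqrt((5.1)^2 + (-1.3)^2) = 5.2631
  seg3 = sqrt((-0.7)^2 + (-0.6)^2) = 0.922
  seg4 = sqrt((-1.6)^2 + (8.0)^2) = 8.1584
  seg5 = sqrt((1.0)^2 + (-0.3)^2) = 1.044
Total = 17.4099


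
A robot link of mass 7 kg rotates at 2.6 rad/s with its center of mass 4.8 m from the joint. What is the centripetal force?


F = m * omega^2 * r
= 7 * 2.6^2 * 4.8
= 7 * 6.76 * 4.8
= 227.136 N


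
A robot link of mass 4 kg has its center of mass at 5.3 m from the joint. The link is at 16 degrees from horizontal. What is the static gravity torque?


tau = m*g*L*cos(angle)
= 4 * 9.81 * 5.3 * cos(16 deg)
= 4 * 9.81 * 5.3 * 0.9613
= 199.9155 Nm


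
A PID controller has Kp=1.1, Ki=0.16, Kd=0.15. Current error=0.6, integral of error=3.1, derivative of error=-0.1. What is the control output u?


u = Kp*e + Ki*int(e) + Kd*de/dt
= 1.1*0.6 + 0.16*3.1 + 0.15*(-0.1)
= 0.66 + 0.496 + -0.015
= 1.141


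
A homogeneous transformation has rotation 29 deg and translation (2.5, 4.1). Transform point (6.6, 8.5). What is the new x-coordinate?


x' = cos(theta)*px - sin(theta)*py + tx
= 0.8746*6.6 - 0.4848*8.5 + 2.5
= 4.1516


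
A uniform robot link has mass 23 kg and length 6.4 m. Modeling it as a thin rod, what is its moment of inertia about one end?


I = (1/3) * m * L^2
= (1/3) * 23 * 6.4^2
= 0.333333 * 23 * 40.96
= 314.0267 kg*m^2


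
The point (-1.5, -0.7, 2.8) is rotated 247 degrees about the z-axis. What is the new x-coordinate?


Rotation about z-axis: x' = x*cos(theta) - y*sin(theta)
= -1.5 * -0.3907 - -0.7 * -0.9205
= -0.0583


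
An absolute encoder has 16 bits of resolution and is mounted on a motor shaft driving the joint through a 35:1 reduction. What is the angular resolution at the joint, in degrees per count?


counts = 2^16 = 65536
effective counts at joint = 65536 * 35 = 2293760
resolution = 360 / 2293760
= 1.5695e-04 deg/count


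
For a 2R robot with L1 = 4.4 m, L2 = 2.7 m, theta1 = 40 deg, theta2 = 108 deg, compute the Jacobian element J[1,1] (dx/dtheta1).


J[1,1] = -L1*sin(t1) - L2*sin(t1+t2)
= -4.4*sin(40) - 2.7*sin(148)
= -4.259


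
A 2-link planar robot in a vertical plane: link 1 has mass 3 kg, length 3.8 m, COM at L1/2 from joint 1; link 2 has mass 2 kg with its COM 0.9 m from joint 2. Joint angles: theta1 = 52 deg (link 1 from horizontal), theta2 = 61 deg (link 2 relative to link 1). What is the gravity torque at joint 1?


Horizontal distance from joint 1 to link-1 COM:
  x_c1 = (L1/2)*cos(t1) = 1.9 * 0.6157 = 1.1698 m
Horizontal distance from joint 1 to link-2 COM:
  x_c2 = L1*cos(t1) + Lc2*cos(t1+t2)
       = 3.8*0.6157 + 0.9*-0.3907 = 1.9879 m
tau1 = m1*g*x_c1 + m2*g*x_c2
     = 3*9.81*1.1698 + 2*9.81*1.9879
     = 34.4259 + 39.0017
     = 73.4277 Nm


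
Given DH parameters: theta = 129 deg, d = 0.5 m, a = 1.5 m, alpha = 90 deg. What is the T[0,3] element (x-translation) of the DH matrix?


T[0,3] = a * cos(theta)
= 1.5 * cos(129 deg)
= 1.5 * -0.6293
= -0.944


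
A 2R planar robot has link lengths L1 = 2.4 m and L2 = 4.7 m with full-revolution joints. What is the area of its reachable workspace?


r_max = L1 + L2 = 7.1 m
r_min = |L1 - L2| = 2.3 m
Area = pi*(r_max^2 - r_min^2)
= pi*(50.41 - 5.29)
= pi * 45.12
= 141.7487 m^2


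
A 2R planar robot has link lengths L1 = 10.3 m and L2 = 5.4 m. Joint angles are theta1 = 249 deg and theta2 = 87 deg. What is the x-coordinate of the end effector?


Convert angles to radians: theta1 = 4.3459, theta2 = 1.5184
x = L1*cos(theta1) + L2*cos(theta1+theta2)
x = -3.6912 + 4.9331
x = 1.242


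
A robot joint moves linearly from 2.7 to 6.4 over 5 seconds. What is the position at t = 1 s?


s = t/T = 1/5 = 0.2
p(t) = p0 + (pf-p0)*s
= 2.7 + (6.4 - 2.7) * 0.2
= 3.44


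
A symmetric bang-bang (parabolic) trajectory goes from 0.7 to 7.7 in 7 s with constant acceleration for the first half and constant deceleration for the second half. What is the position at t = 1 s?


Symmetric rest-to-rest: each phase covers (pf-p0)/2 in time T/2. 0.5*a*(T/2)^2 = (pf-p0)/2 => a = 4*(pf-p0)/T^2
a = 4*(7.7-0.7)/7^2 = 0.5714
t = 1 is in the acceleration phase (t <= T/2).
p = p0 + 0.5*a*t^2 = 0.7 + 0.5*0.5714*1^2
= 0.9857


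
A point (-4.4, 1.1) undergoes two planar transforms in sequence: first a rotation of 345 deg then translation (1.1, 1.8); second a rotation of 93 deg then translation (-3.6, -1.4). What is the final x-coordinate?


After transform 1:
x1 = cos(345)*-4.4 - sin(345)*1.1 + 1.1 = -2.8654
y1 = sin(345)*-4.4 + cos(345)*1.1 + 1.8 = 4.0013
After transform 2:
x2 = cos(93)*-2.8654 - sin(93)*4.0013 + -3.6
= -7.4459


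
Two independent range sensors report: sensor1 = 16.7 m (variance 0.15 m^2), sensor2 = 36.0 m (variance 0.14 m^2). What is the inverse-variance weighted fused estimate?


w1 = (1/var1) / (1/var1 + 1/var2)
   = 6.6667 / (6.6667 + 7.1429) = 0.4828
w2 = 1 - w1 = 0.5172
fused = w1*s1 + w2*s2 = 8.0621 + 18.6207
= 26.6828 m


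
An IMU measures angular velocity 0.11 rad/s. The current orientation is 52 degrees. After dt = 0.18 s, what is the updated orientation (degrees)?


delta_theta = w * dt = 0.11 * 0.18 = 0.0198 rad
= 1.1345 deg
theta_new = 52 + 1.1345 = 53.1345 deg


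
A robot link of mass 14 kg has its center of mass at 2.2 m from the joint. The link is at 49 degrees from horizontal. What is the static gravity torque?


tau = m*g*L*cos(angle)
= 14 * 9.81 * 2.2 * cos(49 deg)
= 14 * 9.81 * 2.2 * 0.6561
= 198.2269 Nm


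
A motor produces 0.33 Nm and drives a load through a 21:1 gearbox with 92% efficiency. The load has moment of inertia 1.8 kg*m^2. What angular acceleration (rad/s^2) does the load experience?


tau_out = tau_motor * N * eta
= 0.33 * 21 * 0.92 = 6.3756 Nm
alpha = tau_out / I = 6.3756 / 1.8
= 3.542 rad/s^2


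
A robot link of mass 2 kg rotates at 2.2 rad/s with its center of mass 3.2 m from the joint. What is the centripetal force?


F = m * omega^2 * r
= 2 * 2.2^2 * 3.2
= 2 * 4.84 * 3.2
= 30.976 N


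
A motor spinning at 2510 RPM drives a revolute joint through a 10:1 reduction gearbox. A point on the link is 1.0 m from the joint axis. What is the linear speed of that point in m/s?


omega_motor = 2510 * 2*pi/60 = 262.8466 rad/s
omega_joint = omega_motor / 10 = 26.2847 rad/s
v = omega_joint * r = 26.2847 * 1.0
= 26.2847 m/s


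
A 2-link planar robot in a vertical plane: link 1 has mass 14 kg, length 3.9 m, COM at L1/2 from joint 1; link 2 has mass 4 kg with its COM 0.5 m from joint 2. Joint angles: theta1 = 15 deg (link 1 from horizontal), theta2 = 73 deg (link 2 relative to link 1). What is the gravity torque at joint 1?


Horizontal distance from joint 1 to link-1 COM:
  x_c1 = (L1/2)*cos(t1) = 1.95 * 0.9659 = 1.8836 m
Horizontal distance from joint 1 to link-2 COM:
  x_c2 = L1*cos(t1) + Lc2*cos(t1+t2)
       = 3.9*0.9659 + 0.5*0.0349 = 3.7846 m
tau1 = m1*g*x_c1 + m2*g*x_c2
     = 14*9.81*1.8836 + 4*9.81*3.7846
     = 258.6875 + 148.5062
     = 407.1936 Nm


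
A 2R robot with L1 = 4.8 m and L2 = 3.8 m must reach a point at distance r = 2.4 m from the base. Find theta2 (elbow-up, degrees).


cos(theta2) = (r^2 - L1^2 - L2^2) / (2*L1*L2)
cos(theta2) = (5.76 - 23.04 - 14.44) / 36.48
cos(theta2) = -0.869518
theta2 = 150.4026 degrees


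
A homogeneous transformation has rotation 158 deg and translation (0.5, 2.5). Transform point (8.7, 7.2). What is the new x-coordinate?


x' = cos(theta)*px - sin(theta)*py + tx
= -0.9272*8.7 - 0.3746*7.2 + 0.5
= -10.2637


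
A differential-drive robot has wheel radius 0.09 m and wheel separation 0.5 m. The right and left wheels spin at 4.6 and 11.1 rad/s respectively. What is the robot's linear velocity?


vR = r*wR = 0.09*4.6 = 0.414 m/s
vL = r*wL = 0.09*11.1 = 0.999 m/s
v = (vR+vL)/2 = 0.7065 m/s
omega = (vR-vL)/L = -1.17 rad/s
linear velocity = 0.7065 m/s


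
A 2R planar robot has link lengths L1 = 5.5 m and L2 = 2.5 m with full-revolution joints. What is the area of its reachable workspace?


r_max = L1 + L2 = 8.0 m
r_min = |L1 - L2| = 3.0 m
Area = pi*(r_max^2 - r_min^2)
= pi*(64.0 - 9.0)
= pi * 55.0
= 172.7876 m^2


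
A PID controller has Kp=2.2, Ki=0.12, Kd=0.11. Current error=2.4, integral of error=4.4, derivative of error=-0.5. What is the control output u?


u = Kp*e + Ki*int(e) + Kd*de/dt
= 2.2*2.4 + 0.12*4.4 + 0.11*(-0.5)
= 5.28 + 0.528 + -0.055
= 5.753


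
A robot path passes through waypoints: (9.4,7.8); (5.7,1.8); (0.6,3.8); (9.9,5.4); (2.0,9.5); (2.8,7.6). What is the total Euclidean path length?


Segment lengths:
  seg1 = sqrt((-3.7)^2 + (-6.0)^2) = 7.0491
  seg2 = sqrt((-5.1)^2 + (2.0)^2) = 5.4781
  seg3 = sqrt((9.3)^2 + (1.6)^2) = 9.4366
  seg4 = sqrt((-7.9)^2 + (4.1)^2) = 8.9006
  seg5 = sqrt((0.8)^2 + (-1.9)^2) = 2.0616
Total = 32.926


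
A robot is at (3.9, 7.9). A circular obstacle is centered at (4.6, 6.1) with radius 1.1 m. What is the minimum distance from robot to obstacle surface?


center_dist = sqrt((3.9-4.6)^2 + (7.9-6.1)^2)
= sqrt(0.49 + 3.24)
= 1.9313
min_dist = center_dist - radius = 1.9313 - 1.1 = 0.8313 m


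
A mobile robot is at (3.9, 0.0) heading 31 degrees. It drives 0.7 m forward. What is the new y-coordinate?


y_new = y0 + d*sin(theta)
= 0.0 + 0.7*sin(31)
= 0.0 + 0.3605
= 0.3605


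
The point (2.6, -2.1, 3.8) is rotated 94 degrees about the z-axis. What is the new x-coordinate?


Rotation about z-axis: x' = x*cos(theta) - y*sin(theta)
= 2.6 * -0.0698 - -2.1 * 0.9976
= 1.9135


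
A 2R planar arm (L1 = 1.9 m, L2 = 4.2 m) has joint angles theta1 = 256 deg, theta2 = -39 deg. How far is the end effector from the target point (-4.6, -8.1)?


End effector via forward kinematics:
x = L1*cos(t1) + L2*cos(t1+t2) = -3.8139
y = L1*sin(t1) + L2*sin(t1+t2) = -4.3712
Distance to target:
d = sqrt((-4.6 - -3.8139)^2 + (-8.1 - -4.3712)^2)
= sqrt(0.6179 + 13.9041)
= 3.8108 m


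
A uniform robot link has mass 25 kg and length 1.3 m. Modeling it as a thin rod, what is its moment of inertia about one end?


I = (1/3) * m * L^2
= (1/3) * 25 * 1.3^2
= 0.333333 * 25 * 1.69
= 14.0833 kg*m^2


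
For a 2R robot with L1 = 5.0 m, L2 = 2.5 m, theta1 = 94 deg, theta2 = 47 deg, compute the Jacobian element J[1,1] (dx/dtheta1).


J[1,1] = -L1*sin(t1) - L2*sin(t1+t2)
= -5.0*sin(94) - 2.5*sin(141)
= -6.5611


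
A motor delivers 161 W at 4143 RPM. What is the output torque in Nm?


omega = 4143 * 2*pi/60 = 433.8539 rad/s
tau = P / omega = 161 / 433.8539
= 0.3711 Nm


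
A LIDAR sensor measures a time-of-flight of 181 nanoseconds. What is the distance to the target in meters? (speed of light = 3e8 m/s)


tof = 181 ns = 1.81e-07 s
dist = c * tof / 2
= 3e8 * 1.81e-07 / 2
= 27.15 m


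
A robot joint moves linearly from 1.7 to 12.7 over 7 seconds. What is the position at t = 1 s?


s = t/T = 1/7 = 0.1429
p(t) = p0 + (pf-p0)*s
= 1.7 + (12.7 - 1.7) * 0.1429
= 3.2714


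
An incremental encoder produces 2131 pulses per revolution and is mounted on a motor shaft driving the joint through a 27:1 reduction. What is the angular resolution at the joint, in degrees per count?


counts per rev = 2131
effective counts at joint = 2131 * 27 = 57537
resolution = 360 / 57537
= 0.0063 deg/count


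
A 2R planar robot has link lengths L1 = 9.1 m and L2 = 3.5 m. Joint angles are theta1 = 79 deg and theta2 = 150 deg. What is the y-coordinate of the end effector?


Convert angles to radians: theta1 = 1.3788, theta2 = 2.618
y = L1*sin(theta1) + L2*sin(theta1+theta2)
y = 8.9328 + -2.6415
y = 6.2913


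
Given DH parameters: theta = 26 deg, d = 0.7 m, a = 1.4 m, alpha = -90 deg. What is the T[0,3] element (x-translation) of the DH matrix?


T[0,3] = a * cos(theta)
= 1.4 * cos(26 deg)
= 1.4 * 0.8988
= 1.2583


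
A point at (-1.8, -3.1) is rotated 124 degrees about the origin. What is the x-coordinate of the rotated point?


x' = x*cos(theta) - y*sin(theta)
cos(124 deg) = -0.5592, sin(124 deg) = 0.829
x' = -1.8 * -0.5592 - -3.1 * 0.829
= 1.0065 - -2.57
= 3.5766


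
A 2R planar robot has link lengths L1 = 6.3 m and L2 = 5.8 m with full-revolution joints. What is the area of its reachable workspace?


r_max = L1 + L2 = 12.1 m
r_min = |L1 - L2| = 0.5 m
Area = pi*(r_max^2 - r_min^2)
= pi*(146.41 - 0.25)
= pi * 146.16
= 459.1752 m^2


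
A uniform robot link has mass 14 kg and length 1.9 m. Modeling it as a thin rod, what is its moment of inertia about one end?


I = (1/3) * m * L^2
= (1/3) * 14 * 1.9^2
= 0.333333 * 14 * 3.61
= 16.8467 kg*m^2


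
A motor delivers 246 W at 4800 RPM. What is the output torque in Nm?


omega = 4800 * 2*pi/60 = 502.6548 rad/s
tau = P / omega = 246 / 502.6548
= 0.4894 Nm


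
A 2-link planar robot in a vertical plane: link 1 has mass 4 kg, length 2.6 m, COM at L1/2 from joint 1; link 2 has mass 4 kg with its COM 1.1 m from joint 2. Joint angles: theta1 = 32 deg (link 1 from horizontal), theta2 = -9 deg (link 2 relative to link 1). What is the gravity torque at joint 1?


Horizontal distance from joint 1 to link-1 COM:
  x_c1 = (L1/2)*cos(t1) = 1.3 * 0.848 = 1.1025 m
Horizontal distance from joint 1 to link-2 COM:
  x_c2 = L1*cos(t1) + Lc2*cos(t1+t2)
       = 2.6*0.848 + 1.1*0.9205 = 3.2175 m
tau1 = m1*g*x_c1 + m2*g*x_c2
     = 4*9.81*1.1025 + 4*9.81*3.2175
     = 43.2606 + 126.2539
     = 169.5146 Nm


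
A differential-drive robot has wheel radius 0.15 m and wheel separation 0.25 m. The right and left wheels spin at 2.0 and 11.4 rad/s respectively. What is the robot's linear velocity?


vR = r*wR = 0.15*2.0 = 0.3 m/s
vL = r*wL = 0.15*11.4 = 1.71 m/s
v = (vR+vL)/2 = 1.005 m/s
omega = (vR-vL)/L = -5.64 rad/s
linear velocity = 1.005 m/s


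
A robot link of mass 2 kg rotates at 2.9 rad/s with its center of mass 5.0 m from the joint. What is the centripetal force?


F = m * omega^2 * r
= 2 * 2.9^2 * 5.0
= 2 * 8.41 * 5.0
= 84.1 N


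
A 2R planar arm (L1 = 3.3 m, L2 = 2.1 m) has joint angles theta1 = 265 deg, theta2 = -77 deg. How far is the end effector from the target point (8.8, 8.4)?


End effector via forward kinematics:
x = L1*cos(t1) + L2*cos(t1+t2) = -2.3672
y = L1*sin(t1) + L2*sin(t1+t2) = -3.5797
Distance to target:
d = sqrt((8.8 - -2.3672)^2 + (8.4 - -3.5797)^2)
= sqrt(124.7058 + 143.5134)
= 16.3774 m


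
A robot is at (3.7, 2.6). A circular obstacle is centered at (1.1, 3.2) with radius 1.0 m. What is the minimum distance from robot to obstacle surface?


center_dist = sqrt((3.7-1.1)^2 + (2.6-3.2)^2)
= sqrt(6.76 + 0.36)
= 2.6683
min_dist = center_dist - radius = 2.6683 - 1.0 = 1.6683 m


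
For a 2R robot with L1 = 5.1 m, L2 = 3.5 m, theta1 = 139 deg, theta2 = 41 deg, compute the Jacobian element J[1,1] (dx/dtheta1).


J[1,1] = -L1*sin(t1) - L2*sin(t1+t2)
= -5.1*sin(139) - 3.5*sin(180)
= -3.3459


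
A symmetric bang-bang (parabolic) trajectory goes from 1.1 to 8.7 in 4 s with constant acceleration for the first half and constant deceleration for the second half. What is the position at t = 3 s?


Symmetric rest-to-rest: each phase covers (pf-p0)/2 in time T/2. 0.5*a*(T/2)^2 = (pf-p0)/2 => a = 4*(pf-p0)/T^2
a = 4*(8.7-1.1)/4^2 = 1.9
t = 3 is in the deceleration phase (t > T/2).
p = pf - 0.5*a*(T-t)^2 = 8.7 - 0.5*1.9*1^2
= 7.75


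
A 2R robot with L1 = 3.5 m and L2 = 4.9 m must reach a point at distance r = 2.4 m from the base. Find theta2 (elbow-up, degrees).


cos(theta2) = (r^2 - L1^2 - L2^2) / (2*L1*L2)
cos(theta2) = (5.76 - 12.25 - 24.01) / 34.3
cos(theta2) = -0.889213
theta2 = 152.7745 degrees


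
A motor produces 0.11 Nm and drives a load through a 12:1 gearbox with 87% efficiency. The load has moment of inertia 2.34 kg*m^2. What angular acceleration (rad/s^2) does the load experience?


tau_out = tau_motor * N * eta
= 0.11 * 12 * 0.87 = 1.1484 Nm
alpha = tau_out / I = 1.1484 / 2.34
= 0.4908 rad/s^2


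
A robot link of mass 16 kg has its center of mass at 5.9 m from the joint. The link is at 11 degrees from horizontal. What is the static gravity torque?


tau = m*g*L*cos(angle)
= 16 * 9.81 * 5.9 * cos(11 deg)
= 16 * 9.81 * 5.9 * 0.9816
= 909.0496 Nm


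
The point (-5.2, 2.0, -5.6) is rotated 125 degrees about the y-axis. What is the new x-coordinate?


Rotation about y-axis: x' = x*cos(theta) + z*sin(theta)
= -5.2 * -0.5736 + -5.6 * 0.8192
= -1.6047


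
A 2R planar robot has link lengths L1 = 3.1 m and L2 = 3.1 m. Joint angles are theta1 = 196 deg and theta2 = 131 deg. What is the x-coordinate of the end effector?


Convert angles to radians: theta1 = 3.4208, theta2 = 2.2864
x = L1*cos(theta1) + L2*cos(theta1+theta2)
x = -2.9799 + 2.5999
x = -0.38


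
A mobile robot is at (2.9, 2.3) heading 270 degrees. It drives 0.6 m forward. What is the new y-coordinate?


y_new = y0 + d*sin(theta)
= 2.3 + 0.6*sin(270)
= 2.3 + -0.6
= 1.7


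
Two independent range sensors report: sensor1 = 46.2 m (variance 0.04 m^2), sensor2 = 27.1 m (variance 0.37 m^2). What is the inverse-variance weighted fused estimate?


w1 = (1/var1) / (1/var1 + 1/var2)
   = 25.0 / (25.0 + 2.7027) = 0.9024
w2 = 1 - w1 = 0.0976
fused = w1*s1 + w2*s2 = 41.6927 + 2.6439
= 44.3366 m


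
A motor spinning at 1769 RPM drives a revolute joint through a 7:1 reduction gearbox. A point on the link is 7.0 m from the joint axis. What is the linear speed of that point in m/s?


omega_motor = 1769 * 2*pi/60 = 185.2492 rad/s
omega_joint = omega_motor / 7 = 26.4642 rad/s
v = omega_joint * r = 26.4642 * 7.0
= 185.2492 m/s


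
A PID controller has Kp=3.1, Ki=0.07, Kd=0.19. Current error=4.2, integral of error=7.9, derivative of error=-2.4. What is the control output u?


u = Kp*e + Ki*int(e) + Kd*de/dt
= 3.1*4.2 + 0.07*7.9 + 0.19*(-2.4)
= 13.02 + 0.553 + -0.456
= 13.117


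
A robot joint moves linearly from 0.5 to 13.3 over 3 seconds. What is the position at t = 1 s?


s = t/T = 1/3 = 0.3333
p(t) = p0 + (pf-p0)*s
= 0.5 + (13.3 - 0.5) * 0.3333
= 4.7667


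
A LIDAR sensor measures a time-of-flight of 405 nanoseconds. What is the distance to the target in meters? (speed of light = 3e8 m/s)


tof = 405 ns = 4.05e-07 s
dist = c * tof / 2
= 3e8 * 4.05e-07 / 2
= 60.75 m


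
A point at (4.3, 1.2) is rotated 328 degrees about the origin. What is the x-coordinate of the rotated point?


x' = x*cos(theta) - y*sin(theta)
cos(328 deg) = 0.848, sin(328 deg) = -0.5299
x' = 4.3 * 0.848 - 1.2 * -0.5299
= 3.6466 - -0.6359
= 4.2825


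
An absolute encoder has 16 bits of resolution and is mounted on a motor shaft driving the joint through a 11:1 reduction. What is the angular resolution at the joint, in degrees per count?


counts = 2^16 = 65536
effective counts at joint = 65536 * 11 = 720896
resolution = 360 / 720896
= 4.9938e-04 deg/count


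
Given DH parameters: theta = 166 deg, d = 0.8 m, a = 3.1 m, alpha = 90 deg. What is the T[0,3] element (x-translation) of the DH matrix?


T[0,3] = a * cos(theta)
= 3.1 * cos(166 deg)
= 3.1 * -0.9703
= -3.0079


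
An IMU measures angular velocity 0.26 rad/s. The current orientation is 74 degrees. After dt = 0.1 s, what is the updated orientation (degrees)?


delta_theta = w * dt = 0.26 * 0.1 = 0.026 rad
= 1.4897 deg
theta_new = 74 + 1.4897 = 75.4897 deg
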